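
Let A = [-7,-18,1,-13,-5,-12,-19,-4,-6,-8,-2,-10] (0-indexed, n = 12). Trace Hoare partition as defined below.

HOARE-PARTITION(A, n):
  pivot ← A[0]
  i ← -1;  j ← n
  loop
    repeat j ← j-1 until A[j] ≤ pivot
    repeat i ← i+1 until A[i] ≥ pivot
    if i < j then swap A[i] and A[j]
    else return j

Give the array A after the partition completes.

pivot=-7
j stops at 11 (-10), i stops at 0 (-7); swap ⇒ [-10,-18,1,-13,-5,-12,-19,-4,-6,-8,-2,-7]
j stops at 9 (-8), i stops at 2 (1); swap ⇒ [-10,-18,-8,-13,-5,-12,-19,-4,-6,1,-2,-7]
j stops at 6 (-19), i stops at 4 (-5); swap ⇒ [-10,-18,-8,-13,-19,-12,-5,-4,-6,1,-2,-7]
j stops at 5, i stops at 6; i≥j ⇒ return 5. A=[-10,-18,-8,-13,-19,-12,-5,-4,-6,1,-2,-7]

[-10,-18,-8,-13,-19,-12,-5,-4,-6,1,-2,-7]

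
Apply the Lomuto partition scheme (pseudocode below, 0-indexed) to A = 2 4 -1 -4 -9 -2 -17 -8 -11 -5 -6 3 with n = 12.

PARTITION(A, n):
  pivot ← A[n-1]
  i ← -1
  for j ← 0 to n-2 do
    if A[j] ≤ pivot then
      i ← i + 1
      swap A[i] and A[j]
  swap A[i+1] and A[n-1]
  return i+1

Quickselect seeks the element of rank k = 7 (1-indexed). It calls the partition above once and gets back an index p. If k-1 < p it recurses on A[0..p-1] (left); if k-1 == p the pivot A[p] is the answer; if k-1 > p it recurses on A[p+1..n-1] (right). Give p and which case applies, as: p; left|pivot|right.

10; left

pivot = A[11] = 3; i = -1
j=0: A[0]=2 ≤ 3 → i=0, swap A[0],A[0] (no change) → 2 4 -1 -4 -9 -2 -17 -8 -11 -5 -6 3
j=1: A[1]=4 > 3 → no swap
j=2: A[2]=-1 ≤ 3 → i=1, swap A[1],A[2] → 2 -1 4 -4 -9 -2 -17 -8 -11 -5 -6 3
j=3: A[3]=-4 ≤ 3 → i=2, swap A[2],A[3] → 2 -1 -4 4 -9 -2 -17 -8 -11 -5 -6 3
j=4: A[4]=-9 ≤ 3 → i=3, swap A[3],A[4] → 2 -1 -4 -9 4 -2 -17 -8 -11 -5 -6 3
j=5: A[5]=-2 ≤ 3 → i=4, swap A[4],A[5] → 2 -1 -4 -9 -2 4 -17 -8 -11 -5 -6 3
j=6: A[6]=-17 ≤ 3 → i=5, swap A[5],A[6] → 2 -1 -4 -9 -2 -17 4 -8 -11 -5 -6 3
j=7: A[7]=-8 ≤ 3 → i=6, swap A[6],A[7] → 2 -1 -4 -9 -2 -17 -8 4 -11 -5 -6 3
j=8: A[8]=-11 ≤ 3 → i=7, swap A[7],A[8] → 2 -1 -4 -9 -2 -17 -8 -11 4 -5 -6 3
j=9: A[9]=-5 ≤ 3 → i=8, swap A[8],A[9] → 2 -1 -4 -9 -2 -17 -8 -11 -5 4 -6 3
j=10: A[10]=-6 ≤ 3 → i=9, swap A[9],A[10] → 2 -1 -4 -9 -2 -17 -8 -11 -5 -6 4 3
final swap A[10],A[11] → 2 -1 -4 -9 -2 -17 -8 -11 -5 -6 3 4; return 10
p = 10; k-1 = 6 < 10 ⇒ left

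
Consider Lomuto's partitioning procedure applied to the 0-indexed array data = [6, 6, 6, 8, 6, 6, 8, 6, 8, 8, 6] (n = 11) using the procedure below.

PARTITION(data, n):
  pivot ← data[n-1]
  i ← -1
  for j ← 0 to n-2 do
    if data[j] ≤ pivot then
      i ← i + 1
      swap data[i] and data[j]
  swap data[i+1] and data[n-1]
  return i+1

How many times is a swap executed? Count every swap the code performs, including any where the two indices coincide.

7

pivot = data[10] = 6; i = -1
j=0: data[0]=6 ≤ 6 → i=0, swap data[0],data[0] (no change) → [6, 6, 6, 8, 6, 6, 8, 6, 8, 8, 6]
j=1: data[1]=6 ≤ 6 → i=1, swap data[1],data[1] (no change) → [6, 6, 6, 8, 6, 6, 8, 6, 8, 8, 6]
j=2: data[2]=6 ≤ 6 → i=2, swap data[2],data[2] (no change) → [6, 6, 6, 8, 6, 6, 8, 6, 8, 8, 6]
j=3: data[3]=8 > 6 → no swap
j=4: data[4]=6 ≤ 6 → i=3, swap data[3],data[4] → [6, 6, 6, 6, 8, 6, 8, 6, 8, 8, 6]
j=5: data[5]=6 ≤ 6 → i=4, swap data[4],data[5] → [6, 6, 6, 6, 6, 8, 8, 6, 8, 8, 6]
j=6: data[6]=8 > 6 → no swap
j=7: data[7]=6 ≤ 6 → i=5, swap data[5],data[7] → [6, 6, 6, 6, 6, 6, 8, 8, 8, 8, 6]
j=8: data[8]=8 > 6 → no swap
j=9: data[9]=8 > 6 → no swap
final swap data[6],data[10] → [6, 6, 6, 6, 6, 6, 6, 8, 8, 8, 8]; return 6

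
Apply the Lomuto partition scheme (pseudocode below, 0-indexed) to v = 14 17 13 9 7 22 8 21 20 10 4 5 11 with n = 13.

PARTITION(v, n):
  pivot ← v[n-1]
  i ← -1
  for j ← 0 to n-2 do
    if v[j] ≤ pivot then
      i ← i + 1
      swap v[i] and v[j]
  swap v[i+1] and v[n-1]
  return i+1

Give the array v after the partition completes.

9 7 8 10 4 5 11 21 20 14 17 22 13

pivot = v[12] = 11; i = -1
j=0: v[0]=14 > 11 → no swap
j=1: v[1]=17 > 11 → no swap
j=2: v[2]=13 > 11 → no swap
j=3: v[3]=9 ≤ 11 → i=0, swap v[0],v[3] → 9 17 13 14 7 22 8 21 20 10 4 5 11
j=4: v[4]=7 ≤ 11 → i=1, swap v[1],v[4] → 9 7 13 14 17 22 8 21 20 10 4 5 11
j=5: v[5]=22 > 11 → no swap
j=6: v[6]=8 ≤ 11 → i=2, swap v[2],v[6] → 9 7 8 14 17 22 13 21 20 10 4 5 11
j=7: v[7]=21 > 11 → no swap
j=8: v[8]=20 > 11 → no swap
j=9: v[9]=10 ≤ 11 → i=3, swap v[3],v[9] → 9 7 8 10 17 22 13 21 20 14 4 5 11
j=10: v[10]=4 ≤ 11 → i=4, swap v[4],v[10] → 9 7 8 10 4 22 13 21 20 14 17 5 11
j=11: v[11]=5 ≤ 11 → i=5, swap v[5],v[11] → 9 7 8 10 4 5 13 21 20 14 17 22 11
final swap v[6],v[12] → 9 7 8 10 4 5 11 21 20 14 17 22 13; return 6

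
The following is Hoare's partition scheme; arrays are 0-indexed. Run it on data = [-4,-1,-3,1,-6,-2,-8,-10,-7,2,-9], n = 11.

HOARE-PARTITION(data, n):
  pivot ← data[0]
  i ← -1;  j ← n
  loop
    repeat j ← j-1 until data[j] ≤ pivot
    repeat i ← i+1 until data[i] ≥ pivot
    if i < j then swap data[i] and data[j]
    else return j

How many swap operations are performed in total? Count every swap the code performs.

4

pivot=-4
j stops at 10 (-9), i stops at 0 (-4); swap ⇒ [-9,-1,-3,1,-6,-2,-8,-10,-7,2,-4]
j stops at 8 (-7), i stops at 1 (-1); swap ⇒ [-9,-7,-3,1,-6,-2,-8,-10,-1,2,-4]
j stops at 7 (-10), i stops at 2 (-3); swap ⇒ [-9,-7,-10,1,-6,-2,-8,-3,-1,2,-4]
j stops at 6 (-8), i stops at 3 (1); swap ⇒ [-9,-7,-10,-8,-6,-2,1,-3,-1,2,-4]
j stops at 4, i stops at 5; i≥j ⇒ return 4. data=[-9,-7,-10,-8,-6,-2,1,-3,-1,2,-4]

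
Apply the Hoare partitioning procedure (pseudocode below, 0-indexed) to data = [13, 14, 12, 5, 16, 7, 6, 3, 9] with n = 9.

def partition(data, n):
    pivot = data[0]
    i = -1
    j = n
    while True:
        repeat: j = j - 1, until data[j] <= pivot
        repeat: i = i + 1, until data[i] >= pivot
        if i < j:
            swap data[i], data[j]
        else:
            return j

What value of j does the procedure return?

5

pivot=13
j stops at 8 (9), i stops at 0 (13); swap ⇒ [9, 14, 12, 5, 16, 7, 6, 3, 13]
j stops at 7 (3), i stops at 1 (14); swap ⇒ [9, 3, 12, 5, 16, 7, 6, 14, 13]
j stops at 6 (6), i stops at 4 (16); swap ⇒ [9, 3, 12, 5, 6, 7, 16, 14, 13]
j stops at 5, i stops at 6; i≥j ⇒ return 5. data=[9, 3, 12, 5, 6, 7, 16, 14, 13]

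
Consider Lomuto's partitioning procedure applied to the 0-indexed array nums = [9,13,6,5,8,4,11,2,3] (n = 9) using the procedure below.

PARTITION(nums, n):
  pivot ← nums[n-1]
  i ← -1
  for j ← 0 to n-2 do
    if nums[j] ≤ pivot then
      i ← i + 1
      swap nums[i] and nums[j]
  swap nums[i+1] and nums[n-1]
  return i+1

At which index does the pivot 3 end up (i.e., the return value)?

pivot=3, i=-1
j=0: 9>3, skip
j=1: 13>3, skip
j=2: 6>3, skip
j=3: 5>3, skip
j=4: 8>3, skip
j=5: 4>3, skip
j=6: 11>3, skip
j=7: 2≤3, i=0, swap(0,7) ⇒ [2,13,6,5,8,4,11,9,3]
swap(1,8) ⇒ [2,3,6,5,8,4,11,9,13]; return 1

1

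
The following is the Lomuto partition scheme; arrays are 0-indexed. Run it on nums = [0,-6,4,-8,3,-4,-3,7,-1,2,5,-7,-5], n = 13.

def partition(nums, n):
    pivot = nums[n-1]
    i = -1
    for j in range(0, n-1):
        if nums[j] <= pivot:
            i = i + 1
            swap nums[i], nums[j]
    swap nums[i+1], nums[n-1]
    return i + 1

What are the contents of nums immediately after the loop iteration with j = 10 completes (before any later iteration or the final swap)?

pivot=-5, i=-1
j=0: 0>-5, skip
j=1: -6≤-5, i=0, swap(0,1) ⇒ [-6,0,4,-8,3,-4,-3,7,-1,2,5,-7,-5]
j=2: 4>-5, skip
j=3: -8≤-5, i=1, swap(1,3) ⇒ [-6,-8,4,0,3,-4,-3,7,-1,2,5,-7,-5]
j=4: 3>-5, skip
j=5: -4>-5, skip
j=6: -3>-5, skip
j=7: 7>-5, skip
j=8: -1>-5, skip
j=9: 2>-5, skip
j=10: 5>-5, skip
(after j=10) nums = [-6,-8,4,0,3,-4,-3,7,-1,2,5,-7,-5]

[-6,-8,4,0,3,-4,-3,7,-1,2,5,-7,-5]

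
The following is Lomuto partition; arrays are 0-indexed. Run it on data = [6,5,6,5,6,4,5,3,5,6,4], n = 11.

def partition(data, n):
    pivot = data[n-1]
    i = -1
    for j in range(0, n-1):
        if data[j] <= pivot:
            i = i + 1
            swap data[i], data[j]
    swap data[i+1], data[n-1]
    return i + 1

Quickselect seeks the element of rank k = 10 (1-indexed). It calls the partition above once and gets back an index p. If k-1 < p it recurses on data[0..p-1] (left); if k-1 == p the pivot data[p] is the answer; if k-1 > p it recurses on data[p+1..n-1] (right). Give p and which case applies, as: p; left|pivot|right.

pivot = data[10] = 4; i = -1
j=0: data[0]=6 > 4 → no swap
j=1: data[1]=5 > 4 → no swap
j=2: data[2]=6 > 4 → no swap
j=3: data[3]=5 > 4 → no swap
j=4: data[4]=6 > 4 → no swap
j=5: data[5]=4 ≤ 4 → i=0, swap data[0],data[5] → [4,5,6,5,6,6,5,3,5,6,4]
j=6: data[6]=5 > 4 → no swap
j=7: data[7]=3 ≤ 4 → i=1, swap data[1],data[7] → [4,3,6,5,6,6,5,5,5,6,4]
j=8: data[8]=5 > 4 → no swap
j=9: data[9]=6 > 4 → no swap
final swap data[2],data[10] → [4,3,4,5,6,6,5,5,5,6,6]; return 2
p = 2; k-1 = 9 > 2 ⇒ right

2; right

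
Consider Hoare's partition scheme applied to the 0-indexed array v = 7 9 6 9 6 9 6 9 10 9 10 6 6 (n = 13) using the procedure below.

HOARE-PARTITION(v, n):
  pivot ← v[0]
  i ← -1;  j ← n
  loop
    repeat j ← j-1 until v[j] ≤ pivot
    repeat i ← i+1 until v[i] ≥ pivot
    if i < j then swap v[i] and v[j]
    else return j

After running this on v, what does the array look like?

6 6 6 6 6 9 9 9 10 9 10 9 7

pivot=7
j stops at 12 (6), i stops at 0 (7); swap ⇒ 6 9 6 9 6 9 6 9 10 9 10 6 7
j stops at 11 (6), i stops at 1 (9); swap ⇒ 6 6 6 9 6 9 6 9 10 9 10 9 7
j stops at 6 (6), i stops at 3 (9); swap ⇒ 6 6 6 6 6 9 9 9 10 9 10 9 7
j stops at 4, i stops at 5; i≥j ⇒ return 4. v=6 6 6 6 6 9 9 9 10 9 10 9 7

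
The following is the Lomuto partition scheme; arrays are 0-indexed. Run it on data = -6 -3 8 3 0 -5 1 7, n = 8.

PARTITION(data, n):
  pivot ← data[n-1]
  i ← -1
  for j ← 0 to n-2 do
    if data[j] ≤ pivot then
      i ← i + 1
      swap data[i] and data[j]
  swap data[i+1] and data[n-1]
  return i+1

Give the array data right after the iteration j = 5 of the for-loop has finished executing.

pivot=7, i=-1
j=0: -6≤7, i=0, swap(0,0) ⇒ -6 -3 8 3 0 -5 1 7
j=1: -3≤7, i=1, swap(1,1) ⇒ -6 -3 8 3 0 -5 1 7
j=2: 8>7, skip
j=3: 3≤7, i=2, swap(2,3) ⇒ -6 -3 3 8 0 -5 1 7
j=4: 0≤7, i=3, swap(3,4) ⇒ -6 -3 3 0 8 -5 1 7
j=5: -5≤7, i=4, swap(4,5) ⇒ -6 -3 3 0 -5 8 1 7
(after j=5) data = -6 -3 3 0 -5 8 1 7

-6 -3 3 0 -5 8 1 7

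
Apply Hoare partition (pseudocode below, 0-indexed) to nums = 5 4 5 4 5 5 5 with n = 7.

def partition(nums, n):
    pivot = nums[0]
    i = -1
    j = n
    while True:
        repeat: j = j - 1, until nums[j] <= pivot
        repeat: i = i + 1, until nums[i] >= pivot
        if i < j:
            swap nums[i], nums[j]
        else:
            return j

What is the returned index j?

4

pivot=5
j stops at 6 (5), i stops at 0 (5); swap ⇒ 5 4 5 4 5 5 5
j stops at 5 (5), i stops at 2 (5); swap ⇒ 5 4 5 4 5 5 5
j stops at 4, i stops at 4; i≥j ⇒ return 4. nums=5 4 5 4 5 5 5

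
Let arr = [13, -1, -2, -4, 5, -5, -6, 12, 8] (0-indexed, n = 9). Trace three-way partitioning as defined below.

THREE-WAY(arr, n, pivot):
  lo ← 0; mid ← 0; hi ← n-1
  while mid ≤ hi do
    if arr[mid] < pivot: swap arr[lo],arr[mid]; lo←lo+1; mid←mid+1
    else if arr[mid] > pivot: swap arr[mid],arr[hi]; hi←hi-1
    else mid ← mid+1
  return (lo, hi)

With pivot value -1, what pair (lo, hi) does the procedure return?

(4, 4)

lo=0 mid=0 hi=8
13>-1: swap(0,8), hi=7 ⇒ [8, -1, -2, -4, 5, -5, -6, 12, 13]
8>-1: swap(0,7), hi=6 ⇒ [12, -1, -2, -4, 5, -5, -6, 8, 13]
12>-1: swap(0,6), hi=5 ⇒ [-6, -1, -2, -4, 5, -5, 12, 8, 13]
-6<-1: swap(0,0), lo=1 mid=1 ⇒ [-6, -1, -2, -4, 5, -5, 12, 8, 13]
-1=-1: mid=2
-2<-1: swap(1,2), lo=2 mid=3 ⇒ [-6, -2, -1, -4, 5, -5, 12, 8, 13]
-4<-1: swap(2,3), lo=3 mid=4 ⇒ [-6, -2, -4, -1, 5, -5, 12, 8, 13]
5>-1: swap(4,5), hi=4 ⇒ [-6, -2, -4, -1, -5, 5, 12, 8, 13]
-5<-1: swap(3,4), lo=4 mid=5 ⇒ [-6, -2, -4, -5, -1, 5, 12, 8, 13]
done. lo=4 hi=4; arr=[-6, -2, -4, -5, -1, 5, 12, 8, 13]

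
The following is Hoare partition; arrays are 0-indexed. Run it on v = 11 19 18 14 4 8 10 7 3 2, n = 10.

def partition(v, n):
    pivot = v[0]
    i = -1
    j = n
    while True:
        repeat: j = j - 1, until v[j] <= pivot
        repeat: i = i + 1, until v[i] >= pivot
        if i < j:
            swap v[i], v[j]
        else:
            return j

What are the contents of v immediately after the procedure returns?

pivot = v[0] = 11; i = -1, j = 10
j→9 (v[9]=2≤11), i→0 (v[0]=11≥11); i<j, swap → 2 19 18 14 4 8 10 7 3 11
j→8 (v[8]=3≤11), i→1 (v[1]=19≥11); i<j, swap → 2 3 18 14 4 8 10 7 19 11
j→7 (v[7]=7≤11), i→2 (v[2]=18≥11); i<j, swap → 2 3 7 14 4 8 10 18 19 11
j→6 (v[6]=10≤11), i→3 (v[3]=14≥11); i<j, swap → 2 3 7 10 4 8 14 18 19 11
j→5, i→6; i≥j, return j=5. v = 2 3 7 10 4 8 14 18 19 11

2 3 7 10 4 8 14 18 19 11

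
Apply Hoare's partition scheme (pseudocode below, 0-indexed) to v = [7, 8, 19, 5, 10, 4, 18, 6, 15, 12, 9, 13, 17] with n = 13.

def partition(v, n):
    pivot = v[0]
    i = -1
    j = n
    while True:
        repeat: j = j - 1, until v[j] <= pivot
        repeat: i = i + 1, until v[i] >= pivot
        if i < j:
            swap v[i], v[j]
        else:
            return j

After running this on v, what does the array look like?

pivot = v[0] = 7; i = -1, j = 13
j→7 (v[7]=6≤7), i→0 (v[0]=7≥7); i<j, swap → [6, 8, 19, 5, 10, 4, 18, 7, 15, 12, 9, 13, 17]
j→5 (v[5]=4≤7), i→1 (v[1]=8≥7); i<j, swap → [6, 4, 19, 5, 10, 8, 18, 7, 15, 12, 9, 13, 17]
j→3 (v[3]=5≤7), i→2 (v[2]=19≥7); i<j, swap → [6, 4, 5, 19, 10, 8, 18, 7, 15, 12, 9, 13, 17]
j→2, i→3; i≥j, return j=2. v = [6, 4, 5, 19, 10, 8, 18, 7, 15, 12, 9, 13, 17]

[6, 4, 5, 19, 10, 8, 18, 7, 15, 12, 9, 13, 17]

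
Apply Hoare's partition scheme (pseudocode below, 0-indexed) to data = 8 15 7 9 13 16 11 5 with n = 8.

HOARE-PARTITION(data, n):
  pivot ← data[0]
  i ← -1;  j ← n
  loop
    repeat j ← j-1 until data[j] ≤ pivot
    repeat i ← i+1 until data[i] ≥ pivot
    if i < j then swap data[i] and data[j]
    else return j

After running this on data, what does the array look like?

5 7 15 9 13 16 11 8

pivot = data[0] = 8; i = -1, j = 8
j→7 (data[7]=5≤8), i→0 (data[0]=8≥8); i<j, swap → 5 15 7 9 13 16 11 8
j→2 (data[2]=7≤8), i→1 (data[1]=15≥8); i<j, swap → 5 7 15 9 13 16 11 8
j→1, i→2; i≥j, return j=1. data = 5 7 15 9 13 16 11 8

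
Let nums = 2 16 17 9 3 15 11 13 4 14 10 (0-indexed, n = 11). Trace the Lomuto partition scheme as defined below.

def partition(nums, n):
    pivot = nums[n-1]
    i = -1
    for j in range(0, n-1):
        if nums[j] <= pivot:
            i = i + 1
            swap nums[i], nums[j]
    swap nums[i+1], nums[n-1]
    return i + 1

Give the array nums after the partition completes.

2 9 3 4 10 15 11 13 16 14 17

pivot=10, i=-1
j=0: 2≤10, i=0, swap(0,0) ⇒ 2 16 17 9 3 15 11 13 4 14 10
j=1: 16>10, skip
j=2: 17>10, skip
j=3: 9≤10, i=1, swap(1,3) ⇒ 2 9 17 16 3 15 11 13 4 14 10
j=4: 3≤10, i=2, swap(2,4) ⇒ 2 9 3 16 17 15 11 13 4 14 10
j=5: 15>10, skip
j=6: 11>10, skip
j=7: 13>10, skip
j=8: 4≤10, i=3, swap(3,8) ⇒ 2 9 3 4 17 15 11 13 16 14 10
j=9: 14>10, skip
swap(4,10) ⇒ 2 9 3 4 10 15 11 13 16 14 17; return 4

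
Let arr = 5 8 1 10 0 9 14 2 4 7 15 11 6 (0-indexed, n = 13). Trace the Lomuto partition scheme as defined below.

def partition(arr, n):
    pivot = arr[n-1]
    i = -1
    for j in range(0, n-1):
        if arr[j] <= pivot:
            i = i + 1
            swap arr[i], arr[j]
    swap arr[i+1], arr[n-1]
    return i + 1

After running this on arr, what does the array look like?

pivot = arr[12] = 6; i = -1
j=0: arr[0]=5 ≤ 6 → i=0, swap arr[0],arr[0] (no change) → 5 8 1 10 0 9 14 2 4 7 15 11 6
j=1: arr[1]=8 > 6 → no swap
j=2: arr[2]=1 ≤ 6 → i=1, swap arr[1],arr[2] → 5 1 8 10 0 9 14 2 4 7 15 11 6
j=3: arr[3]=10 > 6 → no swap
j=4: arr[4]=0 ≤ 6 → i=2, swap arr[2],arr[4] → 5 1 0 10 8 9 14 2 4 7 15 11 6
j=5: arr[5]=9 > 6 → no swap
j=6: arr[6]=14 > 6 → no swap
j=7: arr[7]=2 ≤ 6 → i=3, swap arr[3],arr[7] → 5 1 0 2 8 9 14 10 4 7 15 11 6
j=8: arr[8]=4 ≤ 6 → i=4, swap arr[4],arr[8] → 5 1 0 2 4 9 14 10 8 7 15 11 6
j=9: arr[9]=7 > 6 → no swap
j=10: arr[10]=15 > 6 → no swap
j=11: arr[11]=11 > 6 → no swap
final swap arr[5],arr[12] → 5 1 0 2 4 6 14 10 8 7 15 11 9; return 5

5 1 0 2 4 6 14 10 8 7 15 11 9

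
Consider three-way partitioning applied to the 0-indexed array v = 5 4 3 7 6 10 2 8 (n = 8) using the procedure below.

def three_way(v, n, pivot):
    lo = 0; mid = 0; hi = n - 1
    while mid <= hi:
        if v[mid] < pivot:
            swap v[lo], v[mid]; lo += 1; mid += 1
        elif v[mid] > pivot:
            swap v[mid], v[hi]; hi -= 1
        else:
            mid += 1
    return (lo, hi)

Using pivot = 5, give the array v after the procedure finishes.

pivot = 5; lo=0, mid=0, hi=7
v[mid]=5=5: mid=1
v[mid]=4<5: swap v[0],v[1]; lo=1,mid=2 → 4 5 3 7 6 10 2 8
v[mid]=3<5: swap v[1],v[2]; lo=2,mid=3 → 4 3 5 7 6 10 2 8
v[mid]=7>5: swap v[3],v[7]; hi=6 → 4 3 5 8 6 10 2 7
v[mid]=8>5: swap v[3],v[6]; hi=5 → 4 3 5 2 6 10 8 7
v[mid]=2<5: swap v[2],v[3]; lo=3,mid=4 → 4 3 2 5 6 10 8 7
v[mid]=6>5: swap v[4],v[5]; hi=4 → 4 3 2 5 10 6 8 7
v[mid]=10>5: swap v[4],v[4]; hi=3 → 4 3 2 5 10 6 8 7
end: lo=3, hi=3; v = 4 3 2 5 10 6 8 7

4 3 2 5 10 6 8 7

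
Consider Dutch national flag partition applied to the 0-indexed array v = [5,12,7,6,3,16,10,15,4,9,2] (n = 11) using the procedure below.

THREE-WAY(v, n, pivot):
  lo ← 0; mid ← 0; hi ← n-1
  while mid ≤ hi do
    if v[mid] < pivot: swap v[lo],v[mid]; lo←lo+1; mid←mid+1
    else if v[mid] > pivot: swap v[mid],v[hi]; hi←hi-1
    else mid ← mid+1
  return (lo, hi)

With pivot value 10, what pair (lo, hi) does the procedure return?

pivot = 10; lo=0, mid=0, hi=10
v[mid]=5<10: swap v[0],v[0]; lo=1,mid=1 → [5,12,7,6,3,16,10,15,4,9,2]
v[mid]=12>10: swap v[1],v[10]; hi=9 → [5,2,7,6,3,16,10,15,4,9,12]
v[mid]=2<10: swap v[1],v[1]; lo=2,mid=2 → [5,2,7,6,3,16,10,15,4,9,12]
v[mid]=7<10: swap v[2],v[2]; lo=3,mid=3 → [5,2,7,6,3,16,10,15,4,9,12]
v[mid]=6<10: swap v[3],v[3]; lo=4,mid=4 → [5,2,7,6,3,16,10,15,4,9,12]
v[mid]=3<10: swap v[4],v[4]; lo=5,mid=5 → [5,2,7,6,3,16,10,15,4,9,12]
v[mid]=16>10: swap v[5],v[9]; hi=8 → [5,2,7,6,3,9,10,15,4,16,12]
v[mid]=9<10: swap v[5],v[5]; lo=6,mid=6 → [5,2,7,6,3,9,10,15,4,16,12]
v[mid]=10=10: mid=7
v[mid]=15>10: swap v[7],v[8]; hi=7 → [5,2,7,6,3,9,10,4,15,16,12]
v[mid]=4<10: swap v[6],v[7]; lo=7,mid=8 → [5,2,7,6,3,9,4,10,15,16,12]
end: lo=7, hi=7; v = [5,2,7,6,3,9,4,10,15,16,12]

(7, 7)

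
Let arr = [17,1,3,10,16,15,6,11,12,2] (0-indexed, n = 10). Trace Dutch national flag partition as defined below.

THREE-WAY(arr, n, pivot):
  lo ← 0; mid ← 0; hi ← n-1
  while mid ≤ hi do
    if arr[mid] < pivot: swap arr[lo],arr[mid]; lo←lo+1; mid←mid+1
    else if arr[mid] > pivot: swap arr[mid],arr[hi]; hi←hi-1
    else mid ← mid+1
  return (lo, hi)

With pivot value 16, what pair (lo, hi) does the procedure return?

(8, 8)

lo=0 mid=0 hi=9
17>16: swap(0,9), hi=8 ⇒ [2,1,3,10,16,15,6,11,12,17]
2<16: swap(0,0), lo=1 mid=1 ⇒ [2,1,3,10,16,15,6,11,12,17]
1<16: swap(1,1), lo=2 mid=2 ⇒ [2,1,3,10,16,15,6,11,12,17]
3<16: swap(2,2), lo=3 mid=3 ⇒ [2,1,3,10,16,15,6,11,12,17]
10<16: swap(3,3), lo=4 mid=4 ⇒ [2,1,3,10,16,15,6,11,12,17]
16=16: mid=5
15<16: swap(4,5), lo=5 mid=6 ⇒ [2,1,3,10,15,16,6,11,12,17]
6<16: swap(5,6), lo=6 mid=7 ⇒ [2,1,3,10,15,6,16,11,12,17]
11<16: swap(6,7), lo=7 mid=8 ⇒ [2,1,3,10,15,6,11,16,12,17]
12<16: swap(7,8), lo=8 mid=9 ⇒ [2,1,3,10,15,6,11,12,16,17]
done. lo=8 hi=8; arr=[2,1,3,10,15,6,11,12,16,17]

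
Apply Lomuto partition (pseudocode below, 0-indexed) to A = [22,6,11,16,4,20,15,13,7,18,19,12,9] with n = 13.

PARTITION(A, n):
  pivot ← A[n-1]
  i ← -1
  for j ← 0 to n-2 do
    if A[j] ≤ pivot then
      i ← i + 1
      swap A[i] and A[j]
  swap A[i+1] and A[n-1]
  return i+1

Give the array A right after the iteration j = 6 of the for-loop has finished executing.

pivot = A[12] = 9; i = -1
j=0: A[0]=22 > 9 → no swap
j=1: A[1]=6 ≤ 9 → i=0, swap A[0],A[1] → [6,22,11,16,4,20,15,13,7,18,19,12,9]
j=2: A[2]=11 > 9 → no swap
j=3: A[3]=16 > 9 → no swap
j=4: A[4]=4 ≤ 9 → i=1, swap A[1],A[4] → [6,4,11,16,22,20,15,13,7,18,19,12,9]
j=5: A[5]=20 > 9 → no swap
j=6: A[6]=15 > 9 → no swap
(after j=6) A = [6,4,11,16,22,20,15,13,7,18,19,12,9]

[6,4,11,16,22,20,15,13,7,18,19,12,9]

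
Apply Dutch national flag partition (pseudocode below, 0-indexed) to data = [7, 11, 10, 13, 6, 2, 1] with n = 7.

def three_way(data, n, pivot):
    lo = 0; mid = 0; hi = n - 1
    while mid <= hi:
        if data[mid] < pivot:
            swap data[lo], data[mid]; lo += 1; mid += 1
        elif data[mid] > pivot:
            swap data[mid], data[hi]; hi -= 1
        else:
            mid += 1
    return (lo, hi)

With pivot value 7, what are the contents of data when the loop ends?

lo=0 mid=0 hi=6
7=7: mid=1
11>7: swap(1,6), hi=5 ⇒ [7, 1, 10, 13, 6, 2, 11]
1<7: swap(0,1), lo=1 mid=2 ⇒ [1, 7, 10, 13, 6, 2, 11]
10>7: swap(2,5), hi=4 ⇒ [1, 7, 2, 13, 6, 10, 11]
2<7: swap(1,2), lo=2 mid=3 ⇒ [1, 2, 7, 13, 6, 10, 11]
13>7: swap(3,4), hi=3 ⇒ [1, 2, 7, 6, 13, 10, 11]
6<7: swap(2,3), lo=3 mid=4 ⇒ [1, 2, 6, 7, 13, 10, 11]
done. lo=3 hi=3; data=[1, 2, 6, 7, 13, 10, 11]

[1, 2, 6, 7, 13, 10, 11]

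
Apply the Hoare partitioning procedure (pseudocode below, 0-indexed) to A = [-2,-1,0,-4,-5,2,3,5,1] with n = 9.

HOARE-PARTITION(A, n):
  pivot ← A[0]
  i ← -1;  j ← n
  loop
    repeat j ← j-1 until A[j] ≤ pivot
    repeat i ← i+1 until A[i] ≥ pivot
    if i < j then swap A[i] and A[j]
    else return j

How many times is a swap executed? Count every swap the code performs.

2

pivot = A[0] = -2; i = -1, j = 9
j→4 (A[4]=-5≤-2), i→0 (A[0]=-2≥-2); i<j, swap → [-5,-1,0,-4,-2,2,3,5,1]
j→3 (A[3]=-4≤-2), i→1 (A[1]=-1≥-2); i<j, swap → [-5,-4,0,-1,-2,2,3,5,1]
j→1, i→2; i≥j, return j=1. A = [-5,-4,0,-1,-2,2,3,5,1]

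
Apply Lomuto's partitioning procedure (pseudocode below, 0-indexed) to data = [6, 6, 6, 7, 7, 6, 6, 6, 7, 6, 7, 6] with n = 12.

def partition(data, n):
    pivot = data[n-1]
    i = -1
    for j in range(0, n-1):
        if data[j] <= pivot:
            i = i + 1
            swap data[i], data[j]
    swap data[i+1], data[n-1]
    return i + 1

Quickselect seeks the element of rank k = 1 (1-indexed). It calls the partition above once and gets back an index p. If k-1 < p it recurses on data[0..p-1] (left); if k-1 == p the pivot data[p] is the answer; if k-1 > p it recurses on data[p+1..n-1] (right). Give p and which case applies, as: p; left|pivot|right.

7; left

pivot=6, i=-1
j=0: 6≤6, i=0, swap(0,0) ⇒ [6, 6, 6, 7, 7, 6, 6, 6, 7, 6, 7, 6]
j=1: 6≤6, i=1, swap(1,1) ⇒ [6, 6, 6, 7, 7, 6, 6, 6, 7, 6, 7, 6]
j=2: 6≤6, i=2, swap(2,2) ⇒ [6, 6, 6, 7, 7, 6, 6, 6, 7, 6, 7, 6]
j=3: 7>6, skip
j=4: 7>6, skip
j=5: 6≤6, i=3, swap(3,5) ⇒ [6, 6, 6, 6, 7, 7, 6, 6, 7, 6, 7, 6]
j=6: 6≤6, i=4, swap(4,6) ⇒ [6, 6, 6, 6, 6, 7, 7, 6, 7, 6, 7, 6]
j=7: 6≤6, i=5, swap(5,7) ⇒ [6, 6, 6, 6, 6, 6, 7, 7, 7, 6, 7, 6]
j=8: 7>6, skip
j=9: 6≤6, i=6, swap(6,9) ⇒ [6, 6, 6, 6, 6, 6, 6, 7, 7, 7, 7, 6]
j=10: 7>6, skip
swap(7,11) ⇒ [6, 6, 6, 6, 6, 6, 6, 6, 7, 7, 7, 7]; return 7
p = 7; k-1 = 0 < 7 ⇒ left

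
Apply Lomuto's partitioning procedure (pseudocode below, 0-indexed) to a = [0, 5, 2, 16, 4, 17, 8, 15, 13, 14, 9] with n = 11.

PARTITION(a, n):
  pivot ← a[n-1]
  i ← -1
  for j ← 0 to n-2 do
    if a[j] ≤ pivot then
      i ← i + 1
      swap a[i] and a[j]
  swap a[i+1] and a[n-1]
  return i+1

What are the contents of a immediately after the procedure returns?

[0, 5, 2, 4, 8, 9, 16, 15, 13, 14, 17]

pivot = a[10] = 9; i = -1
j=0: a[0]=0 ≤ 9 → i=0, swap a[0],a[0] (no change) → [0, 5, 2, 16, 4, 17, 8, 15, 13, 14, 9]
j=1: a[1]=5 ≤ 9 → i=1, swap a[1],a[1] (no change) → [0, 5, 2, 16, 4, 17, 8, 15, 13, 14, 9]
j=2: a[2]=2 ≤ 9 → i=2, swap a[2],a[2] (no change) → [0, 5, 2, 16, 4, 17, 8, 15, 13, 14, 9]
j=3: a[3]=16 > 9 → no swap
j=4: a[4]=4 ≤ 9 → i=3, swap a[3],a[4] → [0, 5, 2, 4, 16, 17, 8, 15, 13, 14, 9]
j=5: a[5]=17 > 9 → no swap
j=6: a[6]=8 ≤ 9 → i=4, swap a[4],a[6] → [0, 5, 2, 4, 8, 17, 16, 15, 13, 14, 9]
j=7: a[7]=15 > 9 → no swap
j=8: a[8]=13 > 9 → no swap
j=9: a[9]=14 > 9 → no swap
final swap a[5],a[10] → [0, 5, 2, 4, 8, 9, 16, 15, 13, 14, 17]; return 5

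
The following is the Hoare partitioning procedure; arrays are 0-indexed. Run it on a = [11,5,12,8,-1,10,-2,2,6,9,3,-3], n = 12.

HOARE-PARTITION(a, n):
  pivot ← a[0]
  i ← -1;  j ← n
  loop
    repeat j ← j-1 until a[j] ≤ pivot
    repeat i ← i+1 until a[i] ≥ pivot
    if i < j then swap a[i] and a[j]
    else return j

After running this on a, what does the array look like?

pivot=11
j stops at 11 (-3), i stops at 0 (11); swap ⇒ [-3,5,12,8,-1,10,-2,2,6,9,3,11]
j stops at 10 (3), i stops at 2 (12); swap ⇒ [-3,5,3,8,-1,10,-2,2,6,9,12,11]
j stops at 9, i stops at 10; i≥j ⇒ return 9. a=[-3,5,3,8,-1,10,-2,2,6,9,12,11]

[-3,5,3,8,-1,10,-2,2,6,9,12,11]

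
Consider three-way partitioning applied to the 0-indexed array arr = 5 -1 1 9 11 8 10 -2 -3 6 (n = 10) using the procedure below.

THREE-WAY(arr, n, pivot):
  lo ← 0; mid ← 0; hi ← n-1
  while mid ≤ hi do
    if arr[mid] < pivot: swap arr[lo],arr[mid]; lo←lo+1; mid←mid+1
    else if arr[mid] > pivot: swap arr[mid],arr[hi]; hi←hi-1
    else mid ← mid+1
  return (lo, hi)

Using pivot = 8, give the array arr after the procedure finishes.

lo=0 mid=0 hi=9
5<8: swap(0,0), lo=1 mid=1 ⇒ 5 -1 1 9 11 8 10 -2 -3 6
-1<8: swap(1,1), lo=2 mid=2 ⇒ 5 -1 1 9 11 8 10 -2 -3 6
1<8: swap(2,2), lo=3 mid=3 ⇒ 5 -1 1 9 11 8 10 -2 -3 6
9>8: swap(3,9), hi=8 ⇒ 5 -1 1 6 11 8 10 -2 -3 9
6<8: swap(3,3), lo=4 mid=4 ⇒ 5 -1 1 6 11 8 10 -2 -3 9
11>8: swap(4,8), hi=7 ⇒ 5 -1 1 6 -3 8 10 -2 11 9
-3<8: swap(4,4), lo=5 mid=5 ⇒ 5 -1 1 6 -3 8 10 -2 11 9
8=8: mid=6
10>8: swap(6,7), hi=6 ⇒ 5 -1 1 6 -3 8 -2 10 11 9
-2<8: swap(5,6), lo=6 mid=7 ⇒ 5 -1 1 6 -3 -2 8 10 11 9
done. lo=6 hi=6; arr=5 -1 1 6 -3 -2 8 10 11 9

5 -1 1 6 -3 -2 8 10 11 9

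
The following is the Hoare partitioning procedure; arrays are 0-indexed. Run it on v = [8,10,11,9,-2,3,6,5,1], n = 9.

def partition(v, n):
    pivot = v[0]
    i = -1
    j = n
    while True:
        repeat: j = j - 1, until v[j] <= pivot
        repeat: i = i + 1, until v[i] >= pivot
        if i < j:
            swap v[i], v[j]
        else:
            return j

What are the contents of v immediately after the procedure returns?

[1,5,6,3,-2,9,11,10,8]

pivot = v[0] = 8; i = -1, j = 9
j→8 (v[8]=1≤8), i→0 (v[0]=8≥8); i<j, swap → [1,10,11,9,-2,3,6,5,8]
j→7 (v[7]=5≤8), i→1 (v[1]=10≥8); i<j, swap → [1,5,11,9,-2,3,6,10,8]
j→6 (v[6]=6≤8), i→2 (v[2]=11≥8); i<j, swap → [1,5,6,9,-2,3,11,10,8]
j→5 (v[5]=3≤8), i→3 (v[3]=9≥8); i<j, swap → [1,5,6,3,-2,9,11,10,8]
j→4, i→5; i≥j, return j=4. v = [1,5,6,3,-2,9,11,10,8]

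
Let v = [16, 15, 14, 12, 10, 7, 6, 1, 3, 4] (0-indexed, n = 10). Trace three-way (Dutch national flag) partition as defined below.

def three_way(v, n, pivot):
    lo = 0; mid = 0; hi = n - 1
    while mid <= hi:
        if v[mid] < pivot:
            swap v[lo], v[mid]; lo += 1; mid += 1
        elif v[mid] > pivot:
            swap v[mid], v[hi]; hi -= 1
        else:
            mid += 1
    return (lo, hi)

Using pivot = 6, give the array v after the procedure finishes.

lo=0 mid=0 hi=9
16>6: swap(0,9), hi=8 ⇒ [4, 15, 14, 12, 10, 7, 6, 1, 3, 16]
4<6: swap(0,0), lo=1 mid=1 ⇒ [4, 15, 14, 12, 10, 7, 6, 1, 3, 16]
15>6: swap(1,8), hi=7 ⇒ [4, 3, 14, 12, 10, 7, 6, 1, 15, 16]
3<6: swap(1,1), lo=2 mid=2 ⇒ [4, 3, 14, 12, 10, 7, 6, 1, 15, 16]
14>6: swap(2,7), hi=6 ⇒ [4, 3, 1, 12, 10, 7, 6, 14, 15, 16]
1<6: swap(2,2), lo=3 mid=3 ⇒ [4, 3, 1, 12, 10, 7, 6, 14, 15, 16]
12>6: swap(3,6), hi=5 ⇒ [4, 3, 1, 6, 10, 7, 12, 14, 15, 16]
6=6: mid=4
10>6: swap(4,5), hi=4 ⇒ [4, 3, 1, 6, 7, 10, 12, 14, 15, 16]
7>6: swap(4,4), hi=3 ⇒ [4, 3, 1, 6, 7, 10, 12, 14, 15, 16]
done. lo=3 hi=3; v=[4, 3, 1, 6, 7, 10, 12, 14, 15, 16]

[4, 3, 1, 6, 7, 10, 12, 14, 15, 16]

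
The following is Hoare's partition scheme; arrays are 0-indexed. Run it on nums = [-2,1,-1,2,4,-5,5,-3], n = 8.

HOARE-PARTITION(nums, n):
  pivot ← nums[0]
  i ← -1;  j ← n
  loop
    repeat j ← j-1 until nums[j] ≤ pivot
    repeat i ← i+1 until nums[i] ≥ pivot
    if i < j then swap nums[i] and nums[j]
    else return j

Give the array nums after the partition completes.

[-3,-5,-1,2,4,1,5,-2]

pivot = nums[0] = -2; i = -1, j = 8
j→7 (nums[7]=-3≤-2), i→0 (nums[0]=-2≥-2); i<j, swap → [-3,1,-1,2,4,-5,5,-2]
j→5 (nums[5]=-5≤-2), i→1 (nums[1]=1≥-2); i<j, swap → [-3,-5,-1,2,4,1,5,-2]
j→1, i→2; i≥j, return j=1. nums = [-3,-5,-1,2,4,1,5,-2]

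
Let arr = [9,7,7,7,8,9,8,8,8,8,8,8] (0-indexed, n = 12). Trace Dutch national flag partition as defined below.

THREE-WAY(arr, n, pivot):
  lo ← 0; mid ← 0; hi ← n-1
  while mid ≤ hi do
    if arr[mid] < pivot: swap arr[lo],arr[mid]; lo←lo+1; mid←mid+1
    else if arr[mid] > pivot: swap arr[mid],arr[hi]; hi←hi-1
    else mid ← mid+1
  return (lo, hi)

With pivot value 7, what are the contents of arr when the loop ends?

pivot = 7; lo=0, mid=0, hi=11
arr[mid]=9>7: swap arr[0],arr[11]; hi=10 → [8,7,7,7,8,9,8,8,8,8,8,9]
arr[mid]=8>7: swap arr[0],arr[10]; hi=9 → [8,7,7,7,8,9,8,8,8,8,8,9]
arr[mid]=8>7: swap arr[0],arr[9]; hi=8 → [8,7,7,7,8,9,8,8,8,8,8,9]
arr[mid]=8>7: swap arr[0],arr[8]; hi=7 → [8,7,7,7,8,9,8,8,8,8,8,9]
arr[mid]=8>7: swap arr[0],arr[7]; hi=6 → [8,7,7,7,8,9,8,8,8,8,8,9]
arr[mid]=8>7: swap arr[0],arr[6]; hi=5 → [8,7,7,7,8,9,8,8,8,8,8,9]
arr[mid]=8>7: swap arr[0],arr[5]; hi=4 → [9,7,7,7,8,8,8,8,8,8,8,9]
arr[mid]=9>7: swap arr[0],arr[4]; hi=3 → [8,7,7,7,9,8,8,8,8,8,8,9]
arr[mid]=8>7: swap arr[0],arr[3]; hi=2 → [7,7,7,8,9,8,8,8,8,8,8,9]
arr[mid]=7=7: mid=1
arr[mid]=7=7: mid=2
arr[mid]=7=7: mid=3
end: lo=0, hi=2; arr = [7,7,7,8,9,8,8,8,8,8,8,9]

[7,7,7,8,9,8,8,8,8,8,8,9]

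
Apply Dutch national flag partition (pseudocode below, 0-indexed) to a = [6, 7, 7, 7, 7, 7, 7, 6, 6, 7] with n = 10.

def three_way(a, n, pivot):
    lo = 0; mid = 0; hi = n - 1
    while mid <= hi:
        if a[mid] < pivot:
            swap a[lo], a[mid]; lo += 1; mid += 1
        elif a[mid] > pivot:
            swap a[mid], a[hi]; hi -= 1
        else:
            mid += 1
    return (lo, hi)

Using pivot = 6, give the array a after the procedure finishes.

[6, 6, 6, 7, 7, 7, 7, 7, 7, 7]

pivot = 6; lo=0, mid=0, hi=9
a[mid]=6=6: mid=1
a[mid]=7>6: swap a[1],a[9]; hi=8 → [6, 7, 7, 7, 7, 7, 7, 6, 6, 7]
a[mid]=7>6: swap a[1],a[8]; hi=7 → [6, 6, 7, 7, 7, 7, 7, 6, 7, 7]
a[mid]=6=6: mid=2
a[mid]=7>6: swap a[2],a[7]; hi=6 → [6, 6, 6, 7, 7, 7, 7, 7, 7, 7]
a[mid]=6=6: mid=3
a[mid]=7>6: swap a[3],a[6]; hi=5 → [6, 6, 6, 7, 7, 7, 7, 7, 7, 7]
a[mid]=7>6: swap a[3],a[5]; hi=4 → [6, 6, 6, 7, 7, 7, 7, 7, 7, 7]
a[mid]=7>6: swap a[3],a[4]; hi=3 → [6, 6, 6, 7, 7, 7, 7, 7, 7, 7]
a[mid]=7>6: swap a[3],a[3]; hi=2 → [6, 6, 6, 7, 7, 7, 7, 7, 7, 7]
end: lo=0, hi=2; a = [6, 6, 6, 7, 7, 7, 7, 7, 7, 7]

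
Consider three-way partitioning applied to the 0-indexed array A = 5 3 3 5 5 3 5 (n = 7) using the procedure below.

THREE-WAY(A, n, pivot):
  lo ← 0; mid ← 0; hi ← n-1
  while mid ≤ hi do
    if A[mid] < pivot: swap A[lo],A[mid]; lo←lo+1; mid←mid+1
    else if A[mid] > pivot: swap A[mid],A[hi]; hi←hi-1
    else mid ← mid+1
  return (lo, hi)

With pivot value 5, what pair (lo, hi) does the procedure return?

(3, 6)

pivot = 5; lo=0, mid=0, hi=6
A[mid]=5=5: mid=1
A[mid]=3<5: swap A[0],A[1]; lo=1,mid=2 → 3 5 3 5 5 3 5
A[mid]=3<5: swap A[1],A[2]; lo=2,mid=3 → 3 3 5 5 5 3 5
A[mid]=5=5: mid=4
A[mid]=5=5: mid=5
A[mid]=3<5: swap A[2],A[5]; lo=3,mid=6 → 3 3 3 5 5 5 5
A[mid]=5=5: mid=7
end: lo=3, hi=6; A = 3 3 3 5 5 5 5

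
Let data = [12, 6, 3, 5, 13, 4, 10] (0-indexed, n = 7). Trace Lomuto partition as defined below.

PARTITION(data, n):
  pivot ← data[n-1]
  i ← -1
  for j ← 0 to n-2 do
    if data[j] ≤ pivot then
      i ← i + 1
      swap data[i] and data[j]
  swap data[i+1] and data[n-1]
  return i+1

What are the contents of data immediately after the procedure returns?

[6, 3, 5, 4, 10, 12, 13]

pivot = data[6] = 10; i = -1
j=0: data[0]=12 > 10 → no swap
j=1: data[1]=6 ≤ 10 → i=0, swap data[0],data[1] → [6, 12, 3, 5, 13, 4, 10]
j=2: data[2]=3 ≤ 10 → i=1, swap data[1],data[2] → [6, 3, 12, 5, 13, 4, 10]
j=3: data[3]=5 ≤ 10 → i=2, swap data[2],data[3] → [6, 3, 5, 12, 13, 4, 10]
j=4: data[4]=13 > 10 → no swap
j=5: data[5]=4 ≤ 10 → i=3, swap data[3],data[5] → [6, 3, 5, 4, 13, 12, 10]
final swap data[4],data[6] → [6, 3, 5, 4, 10, 12, 13]; return 4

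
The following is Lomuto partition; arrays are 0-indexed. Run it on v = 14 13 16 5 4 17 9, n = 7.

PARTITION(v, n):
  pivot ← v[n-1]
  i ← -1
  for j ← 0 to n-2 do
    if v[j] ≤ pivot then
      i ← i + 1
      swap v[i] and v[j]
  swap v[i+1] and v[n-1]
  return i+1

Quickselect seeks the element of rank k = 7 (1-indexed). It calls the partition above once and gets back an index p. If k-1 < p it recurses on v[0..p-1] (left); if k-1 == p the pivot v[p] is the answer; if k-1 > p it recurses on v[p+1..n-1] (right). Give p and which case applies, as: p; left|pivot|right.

pivot=9, i=-1
j=0: 14>9, skip
j=1: 13>9, skip
j=2: 16>9, skip
j=3: 5≤9, i=0, swap(0,3) ⇒ 5 13 16 14 4 17 9
j=4: 4≤9, i=1, swap(1,4) ⇒ 5 4 16 14 13 17 9
j=5: 17>9, skip
swap(2,6) ⇒ 5 4 9 14 13 17 16; return 2
p = 2; k-1 = 6 > 2 ⇒ right

2; right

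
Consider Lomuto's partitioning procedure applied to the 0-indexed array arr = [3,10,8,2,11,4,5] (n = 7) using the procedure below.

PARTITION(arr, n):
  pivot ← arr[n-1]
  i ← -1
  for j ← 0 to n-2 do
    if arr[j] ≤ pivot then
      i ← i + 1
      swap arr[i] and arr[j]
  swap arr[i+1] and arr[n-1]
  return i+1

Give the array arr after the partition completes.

pivot=5, i=-1
j=0: 3≤5, i=0, swap(0,0) ⇒ [3,10,8,2,11,4,5]
j=1: 10>5, skip
j=2: 8>5, skip
j=3: 2≤5, i=1, swap(1,3) ⇒ [3,2,8,10,11,4,5]
j=4: 11>5, skip
j=5: 4≤5, i=2, swap(2,5) ⇒ [3,2,4,10,11,8,5]
swap(3,6) ⇒ [3,2,4,5,11,8,10]; return 3

[3,2,4,5,11,8,10]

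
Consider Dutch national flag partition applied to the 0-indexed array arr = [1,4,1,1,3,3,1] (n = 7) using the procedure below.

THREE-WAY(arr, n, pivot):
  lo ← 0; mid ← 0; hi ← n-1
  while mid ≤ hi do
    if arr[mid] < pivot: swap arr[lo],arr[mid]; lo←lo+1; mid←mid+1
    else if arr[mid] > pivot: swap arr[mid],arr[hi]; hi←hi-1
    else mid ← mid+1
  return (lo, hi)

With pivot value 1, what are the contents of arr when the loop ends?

[1,1,1,1,3,3,4]

lo=0 mid=0 hi=6
1=1: mid=1
4>1: swap(1,6), hi=5 ⇒ [1,1,1,1,3,3,4]
1=1: mid=2
1=1: mid=3
1=1: mid=4
3>1: swap(4,5), hi=4 ⇒ [1,1,1,1,3,3,4]
3>1: swap(4,4), hi=3 ⇒ [1,1,1,1,3,3,4]
done. lo=0 hi=3; arr=[1,1,1,1,3,3,4]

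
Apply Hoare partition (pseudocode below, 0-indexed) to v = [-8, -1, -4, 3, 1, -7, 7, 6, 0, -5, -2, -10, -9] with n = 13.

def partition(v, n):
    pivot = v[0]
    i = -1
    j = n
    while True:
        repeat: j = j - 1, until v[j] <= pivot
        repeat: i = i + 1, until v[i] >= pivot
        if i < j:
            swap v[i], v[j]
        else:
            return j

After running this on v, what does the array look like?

pivot = v[0] = -8; i = -1, j = 13
j→12 (v[12]=-9≤-8), i→0 (v[0]=-8≥-8); i<j, swap → [-9, -1, -4, 3, 1, -7, 7, 6, 0, -5, -2, -10, -8]
j→11 (v[11]=-10≤-8), i→1 (v[1]=-1≥-8); i<j, swap → [-9, -10, -4, 3, 1, -7, 7, 6, 0, -5, -2, -1, -8]
j→1, i→2; i≥j, return j=1. v = [-9, -10, -4, 3, 1, -7, 7, 6, 0, -5, -2, -1, -8]

[-9, -10, -4, 3, 1, -7, 7, 6, 0, -5, -2, -1, -8]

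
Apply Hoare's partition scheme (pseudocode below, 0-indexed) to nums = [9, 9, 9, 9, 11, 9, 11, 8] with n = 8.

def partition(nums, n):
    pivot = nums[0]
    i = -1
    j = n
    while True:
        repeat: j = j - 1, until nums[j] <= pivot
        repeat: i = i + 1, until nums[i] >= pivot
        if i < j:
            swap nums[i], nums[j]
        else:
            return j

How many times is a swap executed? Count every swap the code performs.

pivot = nums[0] = 9; i = -1, j = 8
j→7 (nums[7]=8≤9), i→0 (nums[0]=9≥9); i<j, swap → [8, 9, 9, 9, 11, 9, 11, 9]
j→5 (nums[5]=9≤9), i→1 (nums[1]=9≥9); i<j, swap → [8, 9, 9, 9, 11, 9, 11, 9]
j→3 (nums[3]=9≤9), i→2 (nums[2]=9≥9); i<j, swap → [8, 9, 9, 9, 11, 9, 11, 9]
j→2, i→3; i≥j, return j=2. nums = [8, 9, 9, 9, 11, 9, 11, 9]

3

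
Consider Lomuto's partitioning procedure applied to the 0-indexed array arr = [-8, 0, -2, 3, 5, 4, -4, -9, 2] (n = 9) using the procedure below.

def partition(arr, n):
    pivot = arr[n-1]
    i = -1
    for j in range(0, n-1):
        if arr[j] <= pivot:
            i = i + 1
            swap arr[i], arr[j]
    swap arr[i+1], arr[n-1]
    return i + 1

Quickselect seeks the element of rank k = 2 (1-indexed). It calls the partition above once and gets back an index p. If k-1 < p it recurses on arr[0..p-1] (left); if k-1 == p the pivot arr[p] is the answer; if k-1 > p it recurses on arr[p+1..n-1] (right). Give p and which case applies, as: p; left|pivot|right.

pivot = arr[8] = 2; i = -1
j=0: arr[0]=-8 ≤ 2 → i=0, swap arr[0],arr[0] (no change) → [-8, 0, -2, 3, 5, 4, -4, -9, 2]
j=1: arr[1]=0 ≤ 2 → i=1, swap arr[1],arr[1] (no change) → [-8, 0, -2, 3, 5, 4, -4, -9, 2]
j=2: arr[2]=-2 ≤ 2 → i=2, swap arr[2],arr[2] (no change) → [-8, 0, -2, 3, 5, 4, -4, -9, 2]
j=3: arr[3]=3 > 2 → no swap
j=4: arr[4]=5 > 2 → no swap
j=5: arr[5]=4 > 2 → no swap
j=6: arr[6]=-4 ≤ 2 → i=3, swap arr[3],arr[6] → [-8, 0, -2, -4, 5, 4, 3, -9, 2]
j=7: arr[7]=-9 ≤ 2 → i=4, swap arr[4],arr[7] → [-8, 0, -2, -4, -9, 4, 3, 5, 2]
final swap arr[5],arr[8] → [-8, 0, -2, -4, -9, 2, 3, 5, 4]; return 5
p = 5; k-1 = 1 < 5 ⇒ left

5; left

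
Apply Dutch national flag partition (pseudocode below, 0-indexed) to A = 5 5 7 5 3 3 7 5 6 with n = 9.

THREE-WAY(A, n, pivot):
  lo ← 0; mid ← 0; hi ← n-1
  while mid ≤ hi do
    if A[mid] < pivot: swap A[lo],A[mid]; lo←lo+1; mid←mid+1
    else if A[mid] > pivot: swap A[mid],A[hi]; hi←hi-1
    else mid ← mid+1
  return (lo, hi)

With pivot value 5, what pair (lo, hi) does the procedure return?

(2, 5)

lo=0 mid=0 hi=8
5=5: mid=1
5=5: mid=2
7>5: swap(2,8), hi=7 ⇒ 5 5 6 5 3 3 7 5 7
6>5: swap(2,7), hi=6 ⇒ 5 5 5 5 3 3 7 6 7
5=5: mid=3
5=5: mid=4
3<5: swap(0,4), lo=1 mid=5 ⇒ 3 5 5 5 5 3 7 6 7
3<5: swap(1,5), lo=2 mid=6 ⇒ 3 3 5 5 5 5 7 6 7
7>5: swap(6,6), hi=5 ⇒ 3 3 5 5 5 5 7 6 7
done. lo=2 hi=5; A=3 3 5 5 5 5 7 6 7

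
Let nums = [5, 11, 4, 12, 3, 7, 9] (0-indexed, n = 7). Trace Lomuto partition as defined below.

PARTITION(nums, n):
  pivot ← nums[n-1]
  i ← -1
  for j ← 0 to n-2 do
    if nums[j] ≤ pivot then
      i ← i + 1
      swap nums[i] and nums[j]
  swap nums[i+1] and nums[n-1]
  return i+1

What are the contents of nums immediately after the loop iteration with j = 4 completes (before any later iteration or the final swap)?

[5, 4, 3, 12, 11, 7, 9]

pivot = nums[6] = 9; i = -1
j=0: nums[0]=5 ≤ 9 → i=0, swap nums[0],nums[0] (no change) → [5, 11, 4, 12, 3, 7, 9]
j=1: nums[1]=11 > 9 → no swap
j=2: nums[2]=4 ≤ 9 → i=1, swap nums[1],nums[2] → [5, 4, 11, 12, 3, 7, 9]
j=3: nums[3]=12 > 9 → no swap
j=4: nums[4]=3 ≤ 9 → i=2, swap nums[2],nums[4] → [5, 4, 3, 12, 11, 7, 9]
(after j=4) nums = [5, 4, 3, 12, 11, 7, 9]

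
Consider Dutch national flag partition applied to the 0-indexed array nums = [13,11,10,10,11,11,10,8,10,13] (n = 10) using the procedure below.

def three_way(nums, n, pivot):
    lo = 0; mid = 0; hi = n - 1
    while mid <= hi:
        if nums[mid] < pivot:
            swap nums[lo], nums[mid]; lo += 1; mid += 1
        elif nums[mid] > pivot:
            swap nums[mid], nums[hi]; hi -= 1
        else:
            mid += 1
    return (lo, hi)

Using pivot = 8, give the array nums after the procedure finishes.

pivot = 8; lo=0, mid=0, hi=9
nums[mid]=13>8: swap nums[0],nums[9]; hi=8 → [13,11,10,10,11,11,10,8,10,13]
nums[mid]=13>8: swap nums[0],nums[8]; hi=7 → [10,11,10,10,11,11,10,8,13,13]
nums[mid]=10>8: swap nums[0],nums[7]; hi=6 → [8,11,10,10,11,11,10,10,13,13]
nums[mid]=8=8: mid=1
nums[mid]=11>8: swap nums[1],nums[6]; hi=5 → [8,10,10,10,11,11,11,10,13,13]
nums[mid]=10>8: swap nums[1],nums[5]; hi=4 → [8,11,10,10,11,10,11,10,13,13]
nums[mid]=11>8: swap nums[1],nums[4]; hi=3 → [8,11,10,10,11,10,11,10,13,13]
nums[mid]=11>8: swap nums[1],nums[3]; hi=2 → [8,10,10,11,11,10,11,10,13,13]
nums[mid]=10>8: swap nums[1],nums[2]; hi=1 → [8,10,10,11,11,10,11,10,13,13]
nums[mid]=10>8: swap nums[1],nums[1]; hi=0 → [8,10,10,11,11,10,11,10,13,13]
end: lo=0, hi=0; nums = [8,10,10,11,11,10,11,10,13,13]

[8,10,10,11,11,10,11,10,13,13]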